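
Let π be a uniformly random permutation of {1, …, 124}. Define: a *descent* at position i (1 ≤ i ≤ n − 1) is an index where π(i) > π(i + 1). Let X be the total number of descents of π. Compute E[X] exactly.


Write X = Σ X_I over i = 1, …, 123, with X_I the indicator of one descent.
There are 123 indicators.
For each fixed i, the pair (π(i), π(i+1)) is a uniformly random ordered pair of distinct values from {1, …, 124}; by symmetry P[π(i) > π(i+1)] = 1/2.
By linearity: E[X] = 123 · (1/2) = (124 − 1) · (1/2) = 123/2 ≈ 61.5000.

E[X] = 123/2 = 61.5000.


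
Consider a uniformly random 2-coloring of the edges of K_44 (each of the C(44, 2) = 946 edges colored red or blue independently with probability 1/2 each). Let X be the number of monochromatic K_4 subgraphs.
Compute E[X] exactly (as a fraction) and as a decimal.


Let X = Σ_S X_S over the C(44, 4) = 135751 subsets S of size 4, where X_S = 1 if the K_4 on S is monochromatic.
For a fixed S, the K_4 on S has C(4, 2) = 6 edges. P[all 6 edges red] = (1/2)^6, and likewise for blue, so P[monochromatic] = 2·(1/2)^6 = 2^{1 − 6} = 1/32.
Summing: E[X] = C(44, 4) · 2^{1 − 6} = 135751 · 1/32 = 135751/32.
Numerically: E[X] ≈ 4242.218750.

E[X] = C(44,4)·2^(1−C(4,2)) = 135751/32 ≈ 4242.218750.


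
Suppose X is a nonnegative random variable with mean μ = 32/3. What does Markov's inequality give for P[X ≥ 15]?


μ = E[X] = 32/3, a = 15.
Markov: P[X ≥ 15] ≤ μ/a = (32/3)/15 = 32/45.
Numerically: ≈ 0.711.
(Since a = 15 > μ = 10.667, the bound 32/45 is < 1 and informative.)

P[X ≥ 15] ≤ 32/45 ≈ 0.711.


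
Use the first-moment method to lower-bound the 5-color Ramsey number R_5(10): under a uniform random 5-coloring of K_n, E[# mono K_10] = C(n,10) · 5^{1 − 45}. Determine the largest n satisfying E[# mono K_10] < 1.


We need C(n, 10) · 5^{1 − 45} < 1, i.e. C(n, 10) < 5^{45 − 1} = 5684341886080801486968994140625.
Check values of n near the boundary:
  n = 5390: C(5390, 10) = 5655833965919099070255434039753; 5655833965919099070255434039753 < 5684341886080801486968994140625? YES
  n = 5391: C(5391, 10) = 5666344714787188828795213697883; 5666344714787188828795213697883 < 5684341886080801486968994140625? YES
  n = 5392: C(5392, 10) = 5676873040158402483252283957448; 5676873040158402483252283957448 < 5684341886080801486968994140625? YES
  n = 5393: C(5393, 10) = 5687418968154238267170642278008; 5687418968154238267170642278008 < 5684341886080801486968994140625? NO
  n = 5394: C(5394, 10) = 5697982524930156243149785372878; 5697982524930156243149785372878 < 5684341886080801486968994140625? NO
The largest n with C(n, 10) < 5684341886080801486968994140625 is n = 5392 (where E[X] = 5676873040158402483252283957448/5684341886080801486968994140625 ≈ 0.9986861). Hence R_5(10) > 5392, i.e. R_5(10) ≥ 5393.

Largest n = 5392; hence R_5(10) > 5392.


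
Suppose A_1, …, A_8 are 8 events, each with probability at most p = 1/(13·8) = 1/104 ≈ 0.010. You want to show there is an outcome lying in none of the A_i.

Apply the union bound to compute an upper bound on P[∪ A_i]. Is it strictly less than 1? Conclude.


Union bound: P[∪_{i=1}^{8} A_i] ≤ Σ_i P[A_i] ≤ 8·p = 8·(1/104) = 1/13.
Numerically: 1/13 ≈ 0.077.
Is 1/13 < 1? YES.
Since P[∪ A_i] ≤ 1/13 < 1, the complement has P[∩ A_i^c] ≥ 1 − 1/13 = 12/13 > 0, so some outcome avoids every A_i.

8·p = 1/13 ≈ 0.077; existence CERTIFIED by the union bound.


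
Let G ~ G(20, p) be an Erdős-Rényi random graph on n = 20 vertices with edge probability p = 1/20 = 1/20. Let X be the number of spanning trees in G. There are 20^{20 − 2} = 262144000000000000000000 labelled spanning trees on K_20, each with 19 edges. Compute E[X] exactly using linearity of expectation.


K_20 has 20^{20 − 2} = 262144000000000000000000 labelled spanning trees.
For each such spanning tree H, let X_H = 1 if all 19 edges of H are present in G. Then P[X_H = 1] = p^{19} = (1/20)^{19} = 1/5242880000000000000000000.
Summing the indicators: E[X] = Σ_H E[X_H] = 262144000000000000000000 · p^{19} = 262144000000000000000000 · 1/5242880000000000000000000 = 1/20.
Numerically: E[X] ≈ 0.05.

E[X] = 262144000000000000000000 · (1/20)^{19} = 1/20 ≈ 0.05.


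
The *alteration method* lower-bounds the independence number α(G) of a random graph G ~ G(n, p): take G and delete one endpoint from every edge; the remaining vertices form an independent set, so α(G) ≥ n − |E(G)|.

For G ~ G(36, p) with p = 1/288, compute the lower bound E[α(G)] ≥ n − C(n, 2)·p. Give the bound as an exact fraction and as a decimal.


E[|E(G)|] = C(36, 2)·p = 630 · (1/288) = 35/16.
E[α(G)] ≥ n − E[|E(G)|] = 36 − 35/16 = 541/16.
Numerically: ≈ 33.812500.
(This is only a lower bound; the true E[α(G)] may be larger.)

E[α(G)] ≥ 541/16 ≈ 33.812500.


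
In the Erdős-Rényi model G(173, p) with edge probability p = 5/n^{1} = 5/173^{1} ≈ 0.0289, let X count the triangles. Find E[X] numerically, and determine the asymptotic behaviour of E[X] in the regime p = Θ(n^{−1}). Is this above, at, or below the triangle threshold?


Number of potential triangles: C(173, 3) = 848046.
Each occurs with probability p³ ≈ (0.0289)³ ≈ 2.41419e-05.
By linearity: E[X] = C(173, 3)·p³ ≈ 848046 · 2.41419e-05 ≈ 20.473.
Here α = 1, so p = 5/n is exactly at the triangle threshold p ~ 1/n. Asymptotically E[X] → c³/6 = 5³/6 = 125/6 ≈ 20.833, a bounded constant. In this regime the triangle count is asymptotically Poisson(c³/6).

E[X] ≈ 20.473; in regime p = Θ(1/n^{1}) E[X] stays bounded (at the triangle threshold p ~ 1/n).


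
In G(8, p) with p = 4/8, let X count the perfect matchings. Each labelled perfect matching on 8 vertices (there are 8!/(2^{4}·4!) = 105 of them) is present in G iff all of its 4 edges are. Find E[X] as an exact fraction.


K_8 has 8!/(2^{4}·4!) = 105 labelled perfect matchings.
For each such perfect matching H, let X_H = 1 if all 4 edges of H are present in G. Then P[X_H = 1] = p^{4} = (1/2)^{4} = 1/16.
By linearity of expectation: E[X] = Σ_H E[X_H] = 105 · p^{4} = 105 · 1/16 = 105/16.
Numerically: E[X] ≈ 6.562.

E[X] = 105 · (1/2)^{4} = 105/16 ≈ 6.562.


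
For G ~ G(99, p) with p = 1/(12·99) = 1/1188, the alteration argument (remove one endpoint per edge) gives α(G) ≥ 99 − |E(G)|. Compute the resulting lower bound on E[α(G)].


E[|E(G)|] = C(99, 2)·p = 4851 · (1/1188) = 49/12.
E[α(G)] ≥ n − E[|E(G)|] = 99 − 49/12 = 1139/12.
Numerically: ≈ 94.916667.
(This is only a lower bound; the true E[α(G)] may be larger.)

E[α(G)] ≥ 1139/12 ≈ 94.916667.


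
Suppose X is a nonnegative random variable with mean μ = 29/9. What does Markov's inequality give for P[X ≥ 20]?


μ = E[X] = 29/9, a = 20.
Markov: P[X ≥ 20] ≤ μ/a = (29/9)/20 = 29/180.
Numerically: ≈ 0.161111.
(Since a = 20 > μ = 3.222222, the bound 29/180 is < 1 and informative.)

P[X ≥ 20] ≤ 29/180 ≈ 0.161111.


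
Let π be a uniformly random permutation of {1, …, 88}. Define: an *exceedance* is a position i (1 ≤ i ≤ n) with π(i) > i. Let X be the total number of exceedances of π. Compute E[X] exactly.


Write X = Σ_{i=1}^{88} X_i, where X_i = 1_{π(i) > i}.
For each fixed i, π(i) is uniform over {1, …, 88} (marginal of a uniform permutation), so P[π(i) > i] = (n − i)/n. Summing: Σ_{i=1}^{88} (n − i)/n = (0 + 1 + … + 87)/88 = 88(88 − 1)/(2·88) = (88 − 1)/2.
Hence E[X] = Σ_{i=1}^{88} (88 − i)/88 = 87/2 ≈ 43.500000.

E[X] = 87/2 = 43.500000.


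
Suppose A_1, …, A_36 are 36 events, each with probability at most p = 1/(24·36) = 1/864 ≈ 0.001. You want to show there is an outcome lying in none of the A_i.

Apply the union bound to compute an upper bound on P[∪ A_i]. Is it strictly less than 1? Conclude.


Union bound: P[∪_{i=1}^{36} A_i] ≤ Σ_i P[A_i] ≤ 36·p = 36·(1/864) = 1/24.
Numerically: 1/24 ≈ 0.042.
Is 1/24 < 1? YES.
Since P[∪ A_i] ≤ 1/24 < 1, the complement has P[∩ A_i^c] ≥ 1 − 1/24 = 23/24 > 0, so some outcome avoids every A_i.

36·p = 1/24 ≈ 0.042; existence CERTIFIED by the union bound.


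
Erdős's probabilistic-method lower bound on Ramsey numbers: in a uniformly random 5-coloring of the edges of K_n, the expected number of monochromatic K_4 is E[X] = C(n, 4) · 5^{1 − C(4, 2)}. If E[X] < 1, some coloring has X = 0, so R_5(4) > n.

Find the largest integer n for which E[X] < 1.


We need C(n, 4) · 5^{1 − 6} < 1, i.e. C(n, 4) < 5^{6 − 1} = 3125.
Check values of n near the boundary:
  n = 15: C(15, 4) = 1365; 1365 < 3125? YES
  n = 16: C(16, 4) = 1820; 1820 < 3125? YES
  n = 17: C(17, 4) = 2380; 2380 < 3125? YES
  n = 18: C(18, 4) = 3060; 3060 < 3125? YES
  n = 19: C(19, 4) = 3876; 3876 < 3125? NO
The largest n with C(n, 4) < 3125 is n = 18 (where E[X] = 612/625 ≈ 0.9792). Hence R_5(4) > 18, i.e. R_5(4) ≥ 19.

Largest n = 18; hence R_5(4) > 18.


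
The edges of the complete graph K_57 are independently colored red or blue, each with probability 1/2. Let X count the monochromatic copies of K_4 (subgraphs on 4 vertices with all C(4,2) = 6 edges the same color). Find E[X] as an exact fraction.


Let X = Σ_S X_S over the C(57, 4) = 395010 subsets S of size 4, where X_S = 1 if the K_4 on S is monochromatic.
For a fixed S, the K_4 on S has C(4, 2) = 6 edges. P[all 6 edges red] = (1/2)^6, and likewise for blue, so P[monochromatic] = 2·(1/2)^6 = 2^{1 − 6} = 1/32.
By linearity of expectation: E[X] = C(57, 4) · 2^{1 − 6} = 395010 · 1/32 = 197505/16.
Numerically: E[X] ≈ 12344.062.

E[X] = C(57,4)·2^(1−C(4,2)) = 197505/16 ≈ 12344.062.


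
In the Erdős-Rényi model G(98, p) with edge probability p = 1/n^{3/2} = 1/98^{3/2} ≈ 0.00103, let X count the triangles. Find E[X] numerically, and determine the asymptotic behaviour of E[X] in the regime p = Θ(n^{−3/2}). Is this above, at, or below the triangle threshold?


Number of potential triangles: C(98, 3) = 152096.
Each occurs with probability p³ ≈ (0.00103)³ ≈ 1.09517e-09.
By linearity: E[X] = C(98, 3)·p³ ≈ 152096 · 1.09517e-09 ≈ 0.000.
Since α = 3/2 > 1, p = c/n^{3/2} = o(1/n) is below the triangle threshold p ~ 1/n. Asymptotically E[X] ~ (c³/6)·n^{3(1−α)} = (1³/6)·n^{-1.5} → 0, so by Markov's inequality G has no triangles w.h.p.

E[X] ≈ 0.000; in regime p = Θ(1/n^{3/2}) E[X] tends to 0 (below the triangle threshold p ~ 1/n).


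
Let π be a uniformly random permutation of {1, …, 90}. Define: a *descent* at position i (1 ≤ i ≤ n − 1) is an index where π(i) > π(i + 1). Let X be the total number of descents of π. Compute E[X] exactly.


Write X = Σ X_I over i = 1, …, 89, with X_I the indicator of one descent.
There are 89 indicators.
For each fixed i, the pair (π(i), π(i+1)) is a uniformly random ordered pair of distinct values from {1, …, 90}; by symmetry P[π(i) > π(i+1)] = 1/2.
By linearity: E[X] = 89 · (1/2) = (90 − 1) · (1/2) = 89/2 ≈ 44.500000.

E[X] = 89/2 = 44.500000.


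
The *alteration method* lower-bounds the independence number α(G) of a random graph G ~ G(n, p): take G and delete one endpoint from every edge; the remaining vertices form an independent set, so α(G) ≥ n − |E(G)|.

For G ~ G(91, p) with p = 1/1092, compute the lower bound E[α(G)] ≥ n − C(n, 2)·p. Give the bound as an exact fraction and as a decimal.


E[|E(G)|] = C(91, 2)·p = 4095 · (1/1092) = 15/4.
E[α(G)] ≥ n − E[|E(G)|] = 91 − 15/4 = 349/4.
Numerically: ≈ 87.250.
(This is only a lower bound; the true E[α(G)] may be larger.)

E[α(G)] ≥ 349/4 ≈ 87.250.


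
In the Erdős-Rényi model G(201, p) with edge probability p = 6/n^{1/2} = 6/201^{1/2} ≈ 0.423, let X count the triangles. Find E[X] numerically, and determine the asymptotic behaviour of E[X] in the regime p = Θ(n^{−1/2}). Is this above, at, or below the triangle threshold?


Number of potential triangles: C(201, 3) = 1333300.
Each occurs with probability p³ ≈ (0.423)³ ≈ 7.57983e-02.
By linearity: E[X] = C(201, 3)·p³ ≈ 1333300 · 7.57983e-02 ≈ 101061.920.
Since α = 1/2 < 1, p = c/n^{1/2} ≫ 1/n is above the triangle threshold p ~ 1/n. Asymptotically E[X] ~ (c³/6)·n^{3(1−α)} = (6³/6)·n^{1.5} → ∞; triangles are abundant w.h.p.

E[X] ≈ 101061.920; in regime p = Θ(1/n^{1/2}) E[X] diverges (above the triangle threshold p ~ 1/n).


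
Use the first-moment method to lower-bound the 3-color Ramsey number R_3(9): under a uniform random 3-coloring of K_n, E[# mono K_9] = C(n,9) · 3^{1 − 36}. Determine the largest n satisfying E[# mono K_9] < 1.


We need C(n, 9) · 3^{1 − 36} < 1, i.e. C(n, 9) < 3^{36 − 1} = 50031545098999707.
Check values of n near the boundary:
  n = 299: C(299, 9) = 46610674441390059; 46610674441390059 < 50031545098999707? YES
  n = 300: C(300, 9) = 48052241692154700; 48052241692154700 < 50031545098999707? YES
  n = 301: C(301, 9) = 49533303936090975; 49533303936090975 < 50031545098999707? YES
  n = 302: C(302, 9) = 51054804739588650; 51054804739588650 < 50031545098999707? NO
  n = 303: C(303, 9) = 52617706925494425; 52617706925494425 < 50031545098999707? NO
  n = 304: C(304, 9) = 54222992899492560; 54222992899492560 < 50031545098999707? NO
The largest n with C(n, 9) < 50031545098999707 is n = 301 (where E[X] = 16511101312030325/16677181699666569 ≈ 0.990041). Hence R_3(9) > 301, i.e. R_3(9) ≥ 302.

Largest n = 301; hence R_3(9) > 301.


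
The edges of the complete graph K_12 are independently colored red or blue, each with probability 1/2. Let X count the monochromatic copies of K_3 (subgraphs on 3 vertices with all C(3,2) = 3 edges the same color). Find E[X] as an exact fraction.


Let X = Σ_S X_S over the C(12, 3) = 220 subsets S of size 3, where X_S = 1 if the K_3 on S is monochromatic.
For a fixed S, the K_3 on S has C(3, 2) = 3 edges. P[all 3 edges red] = (1/2)^3, and likewise for blue, so P[monochromatic] = 2·(1/2)^3 = 2^{1 − 3} = 1/4.
Summing: E[X] = C(12, 3) · 2^{1 − 3} = 220 · 1/4 = 55.
Numerically: E[X] ≈ 55.00000.

E[X] = C(12,3)·2^(1−C(3,2)) = 55 ≈ 55.00000.


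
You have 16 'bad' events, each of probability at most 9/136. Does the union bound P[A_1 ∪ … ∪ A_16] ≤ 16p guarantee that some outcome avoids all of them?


Union bound: P[∪_{i=1}^{16} A_i] ≤ Σ_i P[A_i] ≤ 16·p = 16·(9/136) = 18/17.
Numerically: 18/17 ≈ 1.059.
Is 18/17 < 1? NO.
Since the bound 18/17 is ≥ 1, the union bound is uninformative here; it does NOT by itself certify existence.

16·p = 18/17 ≈ 1.059; existence NOT certified by the union bound.


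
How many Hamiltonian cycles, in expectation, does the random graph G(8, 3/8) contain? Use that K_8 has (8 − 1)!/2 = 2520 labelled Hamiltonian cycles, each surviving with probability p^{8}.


K_8 has (8 − 1)!/2 = 2520 labelled Hamiltonian cycles.
For each such Hamiltonian cycle H, let X_H = 1 if all 8 edges of H are present in G. Then P[X_H = 1] = p^{8} = (3/8)^{8} = 6561/16777216.
Summing the indicators: E[X] = Σ_H E[X_H] = 2520 · p^{8} = 2520 · 6561/16777216 = 2066715/2097152.
Numerically: E[X] ≈ 0.9855.

E[X] = 2520 · (3/8)^{8} = 2066715/2097152 ≈ 0.9855.


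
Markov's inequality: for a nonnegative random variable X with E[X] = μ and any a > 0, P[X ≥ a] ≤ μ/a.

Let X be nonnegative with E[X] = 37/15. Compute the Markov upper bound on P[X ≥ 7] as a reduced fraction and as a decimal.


μ = E[X] = 37/15, a = 7.
Markov: P[X ≥ 7] ≤ μ/a = (37/15)/7 = 37/105.
Numerically: ≈ 0.352.
(Since a = 7 > μ = 2.467, the bound 37/105 is < 1 and informative.)

P[X ≥ 7] ≤ 37/105 ≈ 0.352.


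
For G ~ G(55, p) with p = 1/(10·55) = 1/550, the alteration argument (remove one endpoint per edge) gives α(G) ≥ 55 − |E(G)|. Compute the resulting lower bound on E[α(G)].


E[|E(G)|] = C(55, 2)·p = 1485 · (1/550) = 27/10.
E[α(G)] ≥ n − E[|E(G)|] = 55 − 27/10 = 523/10.
Numerically: ≈ 52.300000.
(This is only a lower bound; the true E[α(G)] may be larger.)

E[α(G)] ≥ 523/10 ≈ 52.300000.


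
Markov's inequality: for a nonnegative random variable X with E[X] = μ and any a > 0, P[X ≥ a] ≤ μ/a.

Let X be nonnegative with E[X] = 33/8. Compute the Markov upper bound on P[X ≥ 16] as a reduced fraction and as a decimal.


μ = E[X] = 33/8, a = 16.
Markov: P[X ≥ 16] ≤ μ/a = (33/8)/16 = 33/128.
Numerically: ≈ 0.257812.
(Since a = 16 > μ = 4.125000, the bound 33/128 is < 1 and informative.)

P[X ≥ 16] ≤ 33/128 ≈ 0.257812.


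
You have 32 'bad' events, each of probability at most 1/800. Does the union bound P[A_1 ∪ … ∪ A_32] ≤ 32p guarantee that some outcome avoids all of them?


Union bound: P[∪_{i=1}^{32} A_i] ≤ Σ_i P[A_i] ≤ 32·p = 32·(1/800) = 1/25.
Numerically: 1/25 ≈ 0.040000.
Is 1/25 < 1? YES.
Since P[∪ A_i] ≤ 1/25 < 1, the complement has P[∩ A_i^c] ≥ 1 − 1/25 = 24/25 > 0, so some outcome avoids every A_i.

32·p = 1/25 ≈ 0.040000; existence CERTIFIED by the union bound.


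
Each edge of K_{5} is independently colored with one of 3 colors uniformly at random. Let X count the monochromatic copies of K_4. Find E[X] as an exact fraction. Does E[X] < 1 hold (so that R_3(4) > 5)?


E[X] = C(5, 4) · 3^{1 − 6} = 5 · 3^{−5} = 5/243.
As a reduced fraction: E[X] = 5/243 ≈ 0.0205761.
Is E[X] < 1? YES.
Since E[X] < 1, there exists a 3-coloring of K_{5} with no monochromatic K_4; hence R_3(4) > 5.

E[X] = 5/243 ≈ 0.0205761; E[X] < 1, so R_3(4) > 5.


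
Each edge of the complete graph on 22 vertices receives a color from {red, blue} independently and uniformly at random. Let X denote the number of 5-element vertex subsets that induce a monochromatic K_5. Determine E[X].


Let X = Σ_S X_S over the C(22, 5) = 26334 subsets S of size 5, where X_S = 1 if the K_5 on S is monochromatic.
For a fixed S, the K_5 on S has C(5, 2) = 10 edges. P[all 10 edges red] = (1/2)^10, and likewise for blue, so P[monochromatic] = 2·(1/2)^10 = 2^{1 − 10} = 1/512.
By linearity: E[X] = C(22, 5) · 2^{1 − 10} = 26334 · 1/512 = 13167/256.
Numerically: E[X] ≈ 51.43359.

E[X] = C(22,5)·2^(1−C(5,2)) = 13167/256 ≈ 51.43359.


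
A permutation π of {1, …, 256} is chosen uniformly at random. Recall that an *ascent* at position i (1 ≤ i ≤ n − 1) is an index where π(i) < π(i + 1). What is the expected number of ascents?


Write X = Σ X_I over i = 1, …, 255, with X_I the indicator of one ascent.
There are 255 indicators.
For each fixed i, the pair (π(i), π(i+1)) is a uniformly random ordered pair of distinct values from {1, …, 256}; by symmetry P[π(i) < π(i+1)] = 1/2.
By linearity: E[X] = 255 · (1/2) = (256 − 1) · (1/2) = 255/2 ≈ 127.50000.

E[X] = 255/2 = 127.50000.


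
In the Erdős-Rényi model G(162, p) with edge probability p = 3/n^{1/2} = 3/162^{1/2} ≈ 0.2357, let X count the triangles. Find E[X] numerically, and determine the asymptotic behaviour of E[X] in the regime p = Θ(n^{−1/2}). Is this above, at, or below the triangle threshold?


Number of potential triangles: C(162, 3) = 695520.
Each occurs with probability p³ ≈ (0.2357)³ ≈ 1.3094570e-02.
By linearity: E[X] = C(162, 3)·p³ ≈ 695520 · 1.3094570e-02 ≈ 9107.53534.
Since α = 1/2 < 1, p = c/n^{1/2} ≫ 1/n is above the triangle threshold p ~ 1/n. Asymptotically E[X] ~ (c³/6)·n^{3(1−α)} = (3³/6)·n^{1.5} → ∞; triangles are abundant w.h.p.

E[X] ≈ 9107.53534; in regime p = Θ(1/n^{1/2}) E[X] diverges (above the triangle threshold p ~ 1/n).


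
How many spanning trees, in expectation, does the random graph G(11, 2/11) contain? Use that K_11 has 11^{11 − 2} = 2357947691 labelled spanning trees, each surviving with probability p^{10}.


K_11 has 11^{11 − 2} = 2357947691 labelled spanning trees.
For each such spanning tree H, let X_H = 1 if all 10 edges of H are present in G. Then P[X_H = 1] = p^{10} = (2/11)^{10} = 1024/25937424601.
By linearity: E[X] = Σ_H E[X_H] = 2357947691 · p^{10} = 2357947691 · 1024/25937424601 = 1024/11.
Numerically: E[X] ≈ 93.09.

E[X] = 2357947691 · (2/11)^{10} = 1024/11 ≈ 93.09.


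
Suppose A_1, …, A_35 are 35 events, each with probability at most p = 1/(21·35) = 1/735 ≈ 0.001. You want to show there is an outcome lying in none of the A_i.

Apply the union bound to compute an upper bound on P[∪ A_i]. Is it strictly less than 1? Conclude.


Union bound: P[∪_{i=1}^{35} A_i] ≤ Σ_i P[A_i] ≤ 35·p = 35·(1/735) = 1/21.
Numerically: 1/21 ≈ 0.048.
Is 1/21 < 1? YES.
Since P[∪ A_i] ≤ 1/21 < 1, the complement has P[∩ A_i^c] ≥ 1 − 1/21 = 20/21 > 0, so some outcome avoids every A_i.

35·p = 1/21 ≈ 0.048; existence CERTIFIED by the union bound.


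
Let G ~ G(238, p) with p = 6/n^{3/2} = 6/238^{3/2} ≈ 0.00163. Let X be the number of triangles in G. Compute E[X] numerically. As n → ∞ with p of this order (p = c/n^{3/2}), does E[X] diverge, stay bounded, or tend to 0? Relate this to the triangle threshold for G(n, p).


Number of potential triangles: C(238, 3) = 2218636.
Each occurs with probability p³ ≈ (0.00163)³ ≈ 4.36373e-09.
By linearity: E[X] = C(238, 3)·p³ ≈ 2218636 · 4.36373e-09 ≈ 0.010.
Since α = 3/2 > 1, p = c/n^{3/2} = o(1/n) is below the triangle threshold p ~ 1/n. Asymptotically E[X] ~ (c³/6)·n^{3(1−α)} = (6³/6)·n^{-1.5} → 0, so by Markov's inequality G has no triangles w.h.p.

E[X] ≈ 0.010; in regime p = Θ(1/n^{3/2}) E[X] tends to 0 (below the triangle threshold p ~ 1/n).


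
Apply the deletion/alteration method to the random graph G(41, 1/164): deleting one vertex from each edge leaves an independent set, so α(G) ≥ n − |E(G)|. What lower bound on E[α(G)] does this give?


E[|E(G)|] = C(41, 2)·p = 820 · (1/164) = 5.
E[α(G)] ≥ n − E[|E(G)|] = 41 − 5 = 36.
Numerically: ≈ 36.0000.
(This is only a lower bound; the true E[α(G)] may be larger.)

E[α(G)] ≥ 36 ≈ 36.0000.


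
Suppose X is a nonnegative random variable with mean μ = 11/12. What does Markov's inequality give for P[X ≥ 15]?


μ = E[X] = 11/12, a = 15.
Markov: P[X ≥ 15] ≤ μ/a = (11/12)/15 = 11/180.
Numerically: ≈ 0.0611.
(Since a = 15 > μ = 0.9167, the bound 11/180 is < 1 and informative.)

P[X ≥ 15] ≤ 11/180 ≈ 0.0611.


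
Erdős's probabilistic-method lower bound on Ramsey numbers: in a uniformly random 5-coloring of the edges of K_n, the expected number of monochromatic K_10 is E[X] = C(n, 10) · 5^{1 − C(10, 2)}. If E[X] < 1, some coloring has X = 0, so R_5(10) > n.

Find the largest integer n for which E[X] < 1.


We need C(n, 10) · 5^{1 − 45} < 1, i.e. C(n, 10) < 5^{45 − 1} = 5684341886080801486968994140625.
Check values of n near the boundary:
  n = 5389: C(5389, 10) = 5645340767466558997768874792926; 5645340767466558997768874792926 < 5684341886080801486968994140625? YES
  n = 5390: C(5390, 10) = 5655833965919099070255434039753; 5655833965919099070255434039753 < 5684341886080801486968994140625? YES
  n = 5391: C(5391, 10) = 5666344714787188828795213697883; 5666344714787188828795213697883 < 5684341886080801486968994140625? YES
  n = 5392: C(5392, 10) = 5676873040158402483252283957448; 5676873040158402483252283957448 < 5684341886080801486968994140625? YES
  n = 5393: C(5393, 10) = 5687418968154238267170642278008; 5687418968154238267170642278008 < 5684341886080801486968994140625? NO
The largest n with C(n, 10) < 5684341886080801486968994140625 is n = 5392 (where E[X] = 5676873040158402483252283957448/5684341886080801486968994140625 ≈ 0.999). Hence R_5(10) > 5392, i.e. R_5(10) ≥ 5393.

Largest n = 5392; hence R_5(10) > 5392.


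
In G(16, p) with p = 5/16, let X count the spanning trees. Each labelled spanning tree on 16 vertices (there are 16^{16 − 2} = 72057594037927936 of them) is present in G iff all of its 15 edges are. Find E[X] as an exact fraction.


K_16 has 16^{16 − 2} = 72057594037927936 labelled spanning trees.
For each such spanning tree H, let X_H = 1 if all 15 edges of H are present in G. Then P[X_H = 1] = p^{15} = (5/16)^{15} = 30517578125/1152921504606846976.
By linearity: E[X] = Σ_H E[X_H] = 72057594037927936 · p^{15} = 72057594037927936 · 30517578125/1152921504606846976 = 30517578125/16.
Numerically: E[X] ≈ 1.9073e+09.

E[X] = 72057594037927936 · (5/16)^{15} = 30517578125/16 ≈ 1.9073e+09.


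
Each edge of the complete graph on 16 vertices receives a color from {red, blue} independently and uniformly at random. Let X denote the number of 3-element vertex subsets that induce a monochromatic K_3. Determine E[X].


Let X = Σ_S X_S over the C(16, 3) = 560 subsets S of size 3, where X_S = 1 if the K_3 on S is monochromatic.
For a fixed S, the K_3 on S has C(3, 2) = 3 edges. P[all 3 edges red] = (1/2)^3, and likewise for blue, so P[monochromatic] = 2·(1/2)^3 = 2^{1 − 3} = 1/4.
By linearity of expectation: E[X] = C(16, 3) · 2^{1 − 3} = 560 · 1/4 = 140.
Numerically: E[X] ≈ 140.0000.

E[X] = C(16,3)·2^(1−C(3,2)) = 140 ≈ 140.0000.


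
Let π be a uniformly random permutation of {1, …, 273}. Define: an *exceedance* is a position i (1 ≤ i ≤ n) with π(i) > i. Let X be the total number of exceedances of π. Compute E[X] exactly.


Write X = Σ_{i=1}^{273} X_i, where X_i = 1_{π(i) > i}.
For each fixed i, π(i) is uniform over {1, …, 273} (marginal of a uniform permutation), so P[π(i) > i] = (n − i)/n. Summing: Σ_{i=1}^{273} (n − i)/n = (0 + 1 + … + 272)/273 = 273(273 − 1)/(2·273) = (273 − 1)/2.
Hence E[X] = Σ_{i=1}^{273} (273 − i)/273 = 136 ≈ 136.00000.

E[X] = 136 = 136.00000.


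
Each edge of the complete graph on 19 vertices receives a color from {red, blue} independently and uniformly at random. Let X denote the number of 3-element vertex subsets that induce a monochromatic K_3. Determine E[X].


Let X = Σ_S X_S over the C(19, 3) = 969 subsets S of size 3, where X_S = 1 if the K_3 on S is monochromatic.
For a fixed S, the K_3 on S has C(3, 2) = 3 edges. P[all 3 edges red] = (1/2)^3, and likewise for blue, so P[monochromatic] = 2·(1/2)^3 = 2^{1 − 3} = 1/4.
Summing: E[X] = C(19, 3) · 2^{1 − 3} = 969 · 1/4 = 969/4.
Numerically: E[X] ≈ 242.250000.

E[X] = C(19,3)·2^(1−C(3,2)) = 969/4 ≈ 242.250000.


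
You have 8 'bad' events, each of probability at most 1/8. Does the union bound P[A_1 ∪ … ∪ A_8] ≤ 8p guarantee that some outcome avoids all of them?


Union bound: P[∪_{i=1}^{8} A_i] ≤ Σ_i P[A_i] ≤ 8·p = 8·(1/8) = 1.
Numerically: 1 ≈ 1.0000.
Is 1 < 1? NO.
Since the bound 1 is ≥ 1, the union bound is uninformative here; it does NOT by itself certify existence.

8·p = 1 ≈ 1.0000; existence NOT certified by the union bound.


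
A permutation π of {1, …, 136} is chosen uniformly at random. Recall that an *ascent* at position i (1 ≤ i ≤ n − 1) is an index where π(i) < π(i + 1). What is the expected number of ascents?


Write X = Σ X_I over i = 1, …, 135, with X_I the indicator of one ascent.
There are 135 indicators.
For each fixed i, the pair (π(i), π(i+1)) is a uniformly random ordered pair of distinct values from {1, …, 136}; by symmetry P[π(i) < π(i+1)] = 1/2.
By linearity: E[X] = 135 · (1/2) = (136 − 1) · (1/2) = 135/2 ≈ 67.50000.

E[X] = 135/2 = 67.50000.


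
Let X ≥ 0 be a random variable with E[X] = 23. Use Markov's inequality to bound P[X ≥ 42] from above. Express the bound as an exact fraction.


μ = E[X] = 23, a = 42.
Markov: P[X ≥ 42] ≤ μ/a = (23)/42 = 23/42.
Numerically: ≈ 0.5476.
(Since a = 42 > μ = 23.0000, the bound 23/42 is < 1 and informative.)

P[X ≥ 42] ≤ 23/42 ≈ 0.5476.


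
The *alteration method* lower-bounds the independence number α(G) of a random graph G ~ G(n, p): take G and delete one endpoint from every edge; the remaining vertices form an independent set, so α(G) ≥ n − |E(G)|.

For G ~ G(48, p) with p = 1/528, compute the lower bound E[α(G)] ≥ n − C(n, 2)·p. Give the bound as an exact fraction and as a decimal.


E[|E(G)|] = C(48, 2)·p = 1128 · (1/528) = 47/22.
E[α(G)] ≥ n − E[|E(G)|] = 48 − 47/22 = 1009/22.
Numerically: ≈ 45.864.
(This is only a lower bound; the true E[α(G)] may be larger.)

E[α(G)] ≥ 1009/22 ≈ 45.864.


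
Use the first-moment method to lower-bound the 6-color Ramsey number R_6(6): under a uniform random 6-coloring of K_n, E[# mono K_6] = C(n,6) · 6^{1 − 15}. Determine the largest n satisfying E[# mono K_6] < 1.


We need C(n, 6) · 6^{1 − 15} < 1, i.e. C(n, 6) < 6^{15 − 1} = 78364164096.
Check values of n near the boundary:
  n = 195: C(195, 6) = 70656049360; 70656049360 < 78364164096? YES
  n = 196: C(196, 6) = 72887293024; 72887293024 < 78364164096? YES
  n = 197: C(197, 6) = 75176946208; 75176946208 < 78364164096? YES
  n = 198: C(198, 6) = 77526225777; 77526225777 < 78364164096? YES
  n = 199: C(199, 6) = 79936367511; 79936367511 < 78364164096? NO
The largest n with C(n, 6) < 78364164096 is n = 198 (where E[X] = 25842075259/26121388032 ≈ 0.989307). Hence R_6(6) > 198, i.e. R_6(6) ≥ 199.

Largest n = 198; hence R_6(6) > 198.


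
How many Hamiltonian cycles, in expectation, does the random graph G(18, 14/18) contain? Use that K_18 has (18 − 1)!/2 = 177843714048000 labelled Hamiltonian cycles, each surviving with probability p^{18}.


K_18 has (18 − 1)!/2 = 177843714048000 labelled Hamiltonian cycles.
For each such Hamiltonian cycle H, let X_H = 1 if all 18 edges of H are present in G. Then P[X_H = 1] = p^{18} = (7/9)^{18} = 1628413597910449/150094635296999121.
By linearity: E[X] = Σ_H E[X_H] = 177843714048000 · p^{18} = 177843714048000 · 1628413597910449/150094635296999121 = 397260798708725298034688000/205891132094649.
Numerically: E[X] ≈ 1.929e+12.

E[X] = 177843714048000 · (7/9)^{18} = 397260798708725298034688000/205891132094649 ≈ 1.929e+12.


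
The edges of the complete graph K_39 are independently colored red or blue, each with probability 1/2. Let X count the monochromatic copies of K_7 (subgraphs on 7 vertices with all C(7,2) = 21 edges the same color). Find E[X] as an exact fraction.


Let X = Σ_S X_S over the C(39, 7) = 15380937 subsets S of size 7, where X_S = 1 if the K_7 on S is monochromatic.
For a fixed S, the K_7 on S has C(7, 2) = 21 edges. P[all 21 edges red] = (1/2)^21, and likewise for blue, so P[monochromatic] = 2·(1/2)^21 = 2^{1 − 21} = 1/1048576.
By linearity of expectation: E[X] = C(39, 7) · 2^{1 − 21} = 15380937 · 1/1048576 = 15380937/1048576.
Numerically: E[X] ≈ 14.6684.

E[X] = C(39,7)·2^(1−C(7,2)) = 15380937/1048576 ≈ 14.6684.


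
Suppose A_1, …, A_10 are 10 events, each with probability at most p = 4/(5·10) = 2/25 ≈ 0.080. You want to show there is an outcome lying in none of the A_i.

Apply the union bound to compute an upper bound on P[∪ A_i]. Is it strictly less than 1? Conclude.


Union bound: P[∪_{i=1}^{10} A_i] ≤ Σ_i P[A_i] ≤ 10·p = 10·(2/25) = 4/5.
Numerically: 4/5 ≈ 0.800.
Is 4/5 < 1? YES.
Since P[∪ A_i] ≤ 4/5 < 1, the complement has P[∩ A_i^c] ≥ 1 − 4/5 = 1/5 > 0, so some outcome avoids every A_i.

10·p = 4/5 ≈ 0.800; existence CERTIFIED by the union bound.


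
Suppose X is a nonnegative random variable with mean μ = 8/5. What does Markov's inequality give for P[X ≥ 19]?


μ = E[X] = 8/5, a = 19.
Markov: P[X ≥ 19] ≤ μ/a = (8/5)/19 = 8/95.
Numerically: ≈ 0.084211.
(Since a = 19 > μ = 1.600000, the bound 8/95 is < 1 and informative.)

P[X ≥ 19] ≤ 8/95 ≈ 0.084211.


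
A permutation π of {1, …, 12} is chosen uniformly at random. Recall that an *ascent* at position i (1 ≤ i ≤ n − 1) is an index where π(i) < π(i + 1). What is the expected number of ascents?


Write X = Σ X_I over i = 1, …, 11, with X_I the indicator of one ascent.
There are 11 indicators.
For each fixed i, the pair (π(i), π(i+1)) is a uniformly random ordered pair of distinct values from {1, …, 12}; by symmetry P[π(i) < π(i+1)] = 1/2.
By linearity: E[X] = 11 · (1/2) = (12 − 1) · (1/2) = 11/2 ≈ 5.5000.

E[X] = 11/2 = 5.5000.


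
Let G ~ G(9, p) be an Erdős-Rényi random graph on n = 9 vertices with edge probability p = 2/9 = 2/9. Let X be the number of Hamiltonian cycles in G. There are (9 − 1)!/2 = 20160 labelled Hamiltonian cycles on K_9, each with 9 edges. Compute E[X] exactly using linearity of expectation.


K_9 has (9 − 1)!/2 = 20160 labelled Hamiltonian cycles.
For each such Hamiltonian cycle H, let X_H = 1 if all 9 edges of H are present in G. Then P[X_H = 1] = p^{9} = (2/9)^{9} = 512/387420489.
By linearity of expectation: E[X] = Σ_H E[X_H] = 20160 · p^{9} = 20160 · 512/387420489 = 1146880/43046721.
Numerically: E[X] ≈ 0.026643.

E[X] = 20160 · (2/9)^{9} = 1146880/43046721 ≈ 0.026643.


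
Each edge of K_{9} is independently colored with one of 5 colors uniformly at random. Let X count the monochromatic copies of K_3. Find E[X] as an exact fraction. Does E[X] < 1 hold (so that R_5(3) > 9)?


E[X] = C(9, 3) · 5^{1 − 3} = 84 · 5^{−2} = 84/25.
As a reduced fraction: E[X] = 84/25 ≈ 3.360000.
Is E[X] < 1? NO.
Since E[X] ≥ 1, the first-moment bound is inconclusive at n = 9; it does NOT by itself certify R_5(3) > 9.

E[X] = 84/25 ≈ 3.360000; E[X] ≥ 1; first-moment method inconclusive here.


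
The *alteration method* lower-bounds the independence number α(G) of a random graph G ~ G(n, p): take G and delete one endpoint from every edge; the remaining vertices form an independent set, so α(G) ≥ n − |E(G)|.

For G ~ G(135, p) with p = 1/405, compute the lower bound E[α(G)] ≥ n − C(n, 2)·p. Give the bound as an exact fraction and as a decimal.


E[|E(G)|] = C(135, 2)·p = 9045 · (1/405) = 67/3.
E[α(G)] ≥ n − E[|E(G)|] = 135 − 67/3 = 338/3.
Numerically: ≈ 112.6667.
(This is only a lower bound; the true E[α(G)] may be larger.)

E[α(G)] ≥ 338/3 ≈ 112.6667.


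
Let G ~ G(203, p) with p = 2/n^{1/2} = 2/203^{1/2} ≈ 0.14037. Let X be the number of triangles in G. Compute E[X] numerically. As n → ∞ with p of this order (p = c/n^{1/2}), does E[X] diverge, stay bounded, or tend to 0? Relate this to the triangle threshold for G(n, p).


Number of potential triangles: C(203, 3) = 1373701.
Each occurs with probability p³ ≈ (0.14037)³ ≈ 2.7659602e-03.
By linearity: E[X] = C(203, 3)·p³ ≈ 1373701 · 2.7659602e-03 ≈ 3799.60232.
Since α = 1/2 < 1, p = c/n^{1/2} ≫ 1/n is above the triangle threshold p ~ 1/n. Asymptotically E[X] ~ (c³/6)·n^{3(1−α)} = (2³/6)·n^{1.5} → ∞; triangles are abundant w.h.p.

E[X] ≈ 3799.60232; in regime p = Θ(1/n^{1/2}) E[X] diverges (above the triangle threshold p ~ 1/n).


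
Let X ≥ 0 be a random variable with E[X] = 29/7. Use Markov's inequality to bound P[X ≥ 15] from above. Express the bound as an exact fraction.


μ = E[X] = 29/7, a = 15.
Markov: P[X ≥ 15] ≤ μ/a = (29/7)/15 = 29/105.
Numerically: ≈ 0.276.
(Since a = 15 > μ = 4.143, the bound 29/105 is < 1 and informative.)

P[X ≥ 15] ≤ 29/105 ≈ 0.276.


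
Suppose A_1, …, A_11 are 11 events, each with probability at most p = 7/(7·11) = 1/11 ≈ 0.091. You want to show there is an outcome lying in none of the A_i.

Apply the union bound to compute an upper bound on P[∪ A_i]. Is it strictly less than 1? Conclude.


Union bound: P[∪_{i=1}^{11} A_i] ≤ Σ_i P[A_i] ≤ 11·p = 11·(1/11) = 1.
Numerically: 1 ≈ 1.000.
Is 1 < 1? NO.
Since the bound 1 is ≥ 1, the union bound is uninformative here; it does NOT by itself certify existence.

11·p = 1 ≈ 1.000; existence NOT certified by the union bound.


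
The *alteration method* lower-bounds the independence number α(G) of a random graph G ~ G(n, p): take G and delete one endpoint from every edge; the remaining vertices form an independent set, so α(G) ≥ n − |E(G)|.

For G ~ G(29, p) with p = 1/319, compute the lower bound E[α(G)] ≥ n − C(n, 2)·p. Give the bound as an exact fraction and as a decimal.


E[|E(G)|] = C(29, 2)·p = 406 · (1/319) = 14/11.
E[α(G)] ≥ n − E[|E(G)|] = 29 − 14/11 = 305/11.
Numerically: ≈ 27.7273.
(This is only a lower bound; the true E[α(G)] may be larger.)

E[α(G)] ≥ 305/11 ≈ 27.7273.


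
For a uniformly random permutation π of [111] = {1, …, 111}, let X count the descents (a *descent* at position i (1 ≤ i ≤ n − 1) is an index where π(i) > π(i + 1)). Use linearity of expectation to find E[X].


Write X = Σ X_I over i = 1, …, 110, with X_I the indicator of one descent.
There are 110 indicators.
For each fixed i, the pair (π(i), π(i+1)) is a uniformly random ordered pair of distinct values from {1, …, 111}; by symmetry P[π(i) > π(i+1)] = 1/2.
By linearity: E[X] = 110 · (1/2) = (111 − 1) · (1/2) = 55 ≈ 55.000.

E[X] = 55 = 55.000.


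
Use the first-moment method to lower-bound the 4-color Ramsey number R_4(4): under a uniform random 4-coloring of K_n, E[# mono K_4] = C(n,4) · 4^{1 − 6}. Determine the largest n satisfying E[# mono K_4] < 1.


We need C(n, 4) · 4^{1 − 6} < 1, i.e. C(n, 4) < 4^{6 − 1} = 1024.
Check values of n near the boundary:
  n = 8: C(8, 4) = 70; 70 < 1024? YES
  n = 9: C(9, 4) = 126; 126 < 1024? YES
  n = 10: C(10, 4) = 210; 210 < 1024? YES
  n = 11: C(11, 4) = 330; 330 < 1024? YES
  n = 12: C(12, 4) = 495; 495 < 1024? YES
  n = 13: C(13, 4) = 715; 715 < 1024? YES
  n = 14: C(14, 4) = 1001; 1001 < 1024? YES
  n = 15: C(15, 4) = 1365; 1365 < 1024? NO
  n = 16: C(16, 4) = 1820; 1820 < 1024? NO
  n = 17: C(17, 4) = 2380; 2380 < 1024? NO
The largest n with C(n, 4) < 1024 is n = 14 (where E[X] = 1001/1024 ≈ 0.977539). Hence R_4(4) > 14, i.e. R_4(4) ≥ 15.

Largest n = 14; hence R_4(4) > 14.


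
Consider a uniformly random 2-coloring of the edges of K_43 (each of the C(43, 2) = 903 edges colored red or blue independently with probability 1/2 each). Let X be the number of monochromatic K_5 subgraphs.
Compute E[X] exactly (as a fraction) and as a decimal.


Let X = Σ_S X_S over the C(43, 5) = 962598 subsets S of size 5, where X_S = 1 if the K_5 on S is monochromatic.
For a fixed S, the K_5 on S has C(5, 2) = 10 edges. P[all 10 edges red] = (1/2)^10, and likewise for blue, so P[monochromatic] = 2·(1/2)^10 = 2^{1 − 10} = 1/512.
By linearity of expectation: E[X] = C(43, 5) · 2^{1 − 10} = 962598 · 1/512 = 481299/256.
Numerically: E[X] ≈ 1880.07422.

E[X] = C(43,5)·2^(1−C(5,2)) = 481299/256 ≈ 1880.07422.


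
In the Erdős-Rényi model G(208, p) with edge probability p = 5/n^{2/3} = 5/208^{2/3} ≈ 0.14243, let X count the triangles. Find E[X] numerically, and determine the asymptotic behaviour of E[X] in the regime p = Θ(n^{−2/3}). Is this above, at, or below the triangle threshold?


Number of potential triangles: C(208, 3) = 1478256.
Each occurs with probability p³ ≈ (0.14243)³ ≈ 2.8892382e-03.
By linearity: E[X] = C(208, 3)·p³ ≈ 1478256 · 2.8892382e-03 ≈ 4271.03365.
Since α = 2/3 < 1, p = c/n^{2/3} ≫ 1/n is above the triangle threshold p ~ 1/n. Asymptotically E[X] ~ (c³/6)·n^{3(1−α)} = (5³/6)·n^{1} → ∞; triangles are abundant w.h.p.

E[X] ≈ 4271.03365; in regime p = Θ(1/n^{2/3}) E[X] diverges (above the triangle threshold p ~ 1/n).


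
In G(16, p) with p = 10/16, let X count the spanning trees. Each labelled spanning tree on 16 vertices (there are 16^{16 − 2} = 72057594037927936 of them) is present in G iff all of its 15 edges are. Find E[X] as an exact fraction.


K_16 has 16^{16 − 2} = 72057594037927936 labelled spanning trees.
For each such spanning tree H, let X_H = 1 if all 15 edges of H are present in G. Then P[X_H = 1] = p^{15} = (5/8)^{15} = 30517578125/35184372088832.
By linearity: E[X] = Σ_H E[X_H] = 72057594037927936 · p^{15} = 72057594037927936 · 30517578125/35184372088832 = 62500000000000.
Numerically: E[X] ≈ 6.25e+13.

E[X] = 72057594037927936 · (5/8)^{15} = 62500000000000 ≈ 6.25e+13.


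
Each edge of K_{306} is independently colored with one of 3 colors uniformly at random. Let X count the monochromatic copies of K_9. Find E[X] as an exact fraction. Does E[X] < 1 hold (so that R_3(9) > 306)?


E[X] = C(306, 9) · 3^{1 − 36} = 57564745737892900 · 3^{−35} = 57564745737892900/50031545098999707.
As a reduced fraction: E[X] = 57564745737892900/50031545098999707 ≈ 1.1505690.
Is E[X] < 1? NO.
Since E[X] ≥ 1, the first-moment bound is inconclusive at n = 306; it does NOT by itself certify R_3(9) > 306.

E[X] = 57564745737892900/50031545098999707 ≈ 1.1505690; E[X] ≥ 1; first-moment method inconclusive here.
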